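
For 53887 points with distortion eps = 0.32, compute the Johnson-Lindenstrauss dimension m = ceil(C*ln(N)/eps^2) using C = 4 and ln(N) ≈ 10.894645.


ln(53887) ≈ 10.894645.
eps^2 = 0.32^2 = 0.1024.
C*ln(N)/eps^2 ≈ 4*10.894645/0.1024 ≈ 425.5721.
m = ceil(425.5721) = 426.

426


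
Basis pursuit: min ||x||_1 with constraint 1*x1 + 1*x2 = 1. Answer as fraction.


Axis intercepts:
  x1 = 1, x2 = 0: L1 = 1
  x1 = 0, x2 = 1: L1 = 1
x* = (1, 0)
||x*||_1 = 1.

1


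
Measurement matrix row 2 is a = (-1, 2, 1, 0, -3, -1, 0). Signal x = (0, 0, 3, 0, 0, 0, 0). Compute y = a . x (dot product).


Non-zero terms: ['1*3']
Products: [3]
y = sum = 3.

3


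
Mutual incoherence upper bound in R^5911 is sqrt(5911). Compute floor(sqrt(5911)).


76^2 = 5776 <= 5911 < 5929 = 77^2, so 76 <= sqrt(5911) < 77.
floor(sqrt(5911)) = 76.

76


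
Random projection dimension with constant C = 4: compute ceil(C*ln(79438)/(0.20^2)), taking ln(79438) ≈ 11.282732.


ln(79438) ≈ 11.282732.
eps^2 = 0.20^2 = 0.04.
C*ln(N)/eps^2 ≈ 4*11.282732/0.04 ≈ 1128.2732.
m = ceil(1128.2732) = 1129.

1129


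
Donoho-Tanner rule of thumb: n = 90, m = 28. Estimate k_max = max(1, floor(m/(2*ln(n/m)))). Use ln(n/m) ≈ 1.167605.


n/m = 90/28 = 45/14.
ln(n/m) ≈ 1.167605.
2*ln(n/m) ≈ 2.33521.
m/(2*ln(n/m)) ≈ 28/2.33521 ≈ 11.9904.
floor = 11.
k_max = max(1, 11) = 11.

11


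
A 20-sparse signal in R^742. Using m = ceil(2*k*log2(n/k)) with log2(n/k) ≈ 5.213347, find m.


log2(n/k) = log2(742/20) ≈ 5.213347.
2*k*log2(n/k) ≈ 2*20*5.213347 = 208.53388.
m = ceil(208.53388) = 209.

209


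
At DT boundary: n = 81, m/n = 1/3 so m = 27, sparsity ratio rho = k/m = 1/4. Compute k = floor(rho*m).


m = 1/3*81 = 27.
rho = 1/4.
rho*m = 1/4*27 = 6.75.
k = floor(6.75) = 6.

6


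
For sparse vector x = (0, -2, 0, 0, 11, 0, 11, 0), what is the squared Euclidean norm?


Non-zero entries: [(1, -2), (4, 11), (6, 11)]
Squares: [4, 121, 121]
||x||_2^2 = sum = 246.

246


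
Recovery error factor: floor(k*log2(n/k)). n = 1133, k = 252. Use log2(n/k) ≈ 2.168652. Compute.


log2(n/k) = log2(1133/252) ≈ 2.168652.
k*log2(n/k) ≈ 252*2.168652 = 546.500304.
floor(546.500304) = 546.

546


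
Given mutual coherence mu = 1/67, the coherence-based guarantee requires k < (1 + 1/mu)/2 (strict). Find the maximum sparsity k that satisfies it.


1/mu = 67.
1 + 1/mu = 68.
(1 + 1/mu)/2 = 34 is an integer and the inequality is strict, so k_max = 34 - 1 = 33.

33


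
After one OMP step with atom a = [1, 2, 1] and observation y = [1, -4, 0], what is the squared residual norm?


a^T a = 6.
a^T y = -7.
coeff = -7/6 = -7/6.
||r||^2 = 53/6.

53/6


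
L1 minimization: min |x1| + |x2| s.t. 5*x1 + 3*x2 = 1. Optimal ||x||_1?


Axis intercepts:
  x1 = 1/5, x2 = 0: L1 = 1/5
  x1 = 0, x2 = 1/3: L1 = 1/3
x* = (1/5, 0)
||x*||_1 = 1/5.

1/5


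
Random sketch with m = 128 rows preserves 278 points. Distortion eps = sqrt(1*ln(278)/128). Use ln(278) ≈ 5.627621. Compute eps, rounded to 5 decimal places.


ln(278) ≈ 5.627621.
1*ln(N)/m ≈ 1*5.627621/128 ≈ 0.04396579.
eps = sqrt(0.04396579) ≈ 0.2096802 ≈ 0.20968.

0.20968


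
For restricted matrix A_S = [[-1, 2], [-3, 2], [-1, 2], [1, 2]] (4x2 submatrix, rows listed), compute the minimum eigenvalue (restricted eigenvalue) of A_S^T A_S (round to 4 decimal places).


A_S^T A_S = [[12, -8], [-8, 16]].
trace = 28.
det = 128.
disc = trace^2 - 4*det = 784 - 4*128 = 272.
sqrt(272) ≈ 16.492423.
lam_min = (28 - sqrt(272))/2 ≈ (28 - 16.492423)/2 = 5.7537885 ≈ 5.7538.

5.7538


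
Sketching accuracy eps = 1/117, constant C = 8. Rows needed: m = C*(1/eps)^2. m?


1/eps = 117.
(1/eps)^2 = 13689.
m = 8*13689 = 109512.

109512


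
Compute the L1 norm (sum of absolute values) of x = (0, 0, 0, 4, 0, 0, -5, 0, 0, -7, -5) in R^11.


Non-zero entries: [(3, 4), (6, -5), (9, -7), (10, -5)]
Absolute values: [4, 5, 7, 5]
||x||_1 = sum = 21.

21


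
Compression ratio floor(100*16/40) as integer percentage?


100*m/n = 100*16/40 ≈ 40.0.
floor = 40.

40


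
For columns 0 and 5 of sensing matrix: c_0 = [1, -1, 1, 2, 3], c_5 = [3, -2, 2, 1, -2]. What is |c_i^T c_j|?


Inner product: 1*3 + -1*-2 + 1*2 + 2*1 + 3*-2
Products: [3, 2, 2, 2, -6]
Sum = 3.
|dot| = 3.

3


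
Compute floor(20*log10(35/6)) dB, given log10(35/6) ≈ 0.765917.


||x||/||e|| = 35/6.
log10(35/6) ≈ 0.765917.
20*log10(||x||/||e||) ≈ 20*0.765917 = 15.31834.
floor(15.31834) = 15.

15


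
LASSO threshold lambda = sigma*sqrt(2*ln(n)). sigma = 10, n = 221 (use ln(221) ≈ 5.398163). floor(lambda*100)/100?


ln(221) ≈ 5.398163.
2*ln(n) ≈ 10.796326.
sqrt(2*ln(n)) ≈ sqrt(10.796326) ≈ 3.285776.
lambda ≈ 10*3.285776 = 32.85776.
floor(lambda*100)/100 = 32.85.

32.85


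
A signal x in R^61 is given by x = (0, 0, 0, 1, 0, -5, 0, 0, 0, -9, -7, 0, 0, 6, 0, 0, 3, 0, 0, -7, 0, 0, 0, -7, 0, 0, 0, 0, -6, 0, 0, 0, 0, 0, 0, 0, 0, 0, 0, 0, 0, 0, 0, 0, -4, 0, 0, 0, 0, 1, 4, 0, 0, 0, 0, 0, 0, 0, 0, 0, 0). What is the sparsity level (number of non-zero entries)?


Non-zero positions: [3, 5, 9, 10, 13, 16, 19, 23, 28, 44, 49, 50].
Sparsity = 12.

12


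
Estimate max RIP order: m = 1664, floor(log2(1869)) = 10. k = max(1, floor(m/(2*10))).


floor(log2(1869)) = 10.
2*10 = 20.
m/(2*floor(log2(n))) = 1664/20 ≈ 83.2.
floor = 83.
k = max(1, 83) = 83.

83


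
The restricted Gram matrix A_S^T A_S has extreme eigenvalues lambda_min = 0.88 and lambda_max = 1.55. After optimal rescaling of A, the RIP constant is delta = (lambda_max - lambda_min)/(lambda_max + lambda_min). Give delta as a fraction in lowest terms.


lambda_max - lambda_min = 1.55 - 0.88 = 0.67.
lambda_max + lambda_min = 1.55 + 0.88 = 2.43.
delta = 0.67/2.43 = 67/243.

67/243


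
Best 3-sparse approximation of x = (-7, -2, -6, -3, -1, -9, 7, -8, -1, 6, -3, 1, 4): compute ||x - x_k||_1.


Sorted |x_i| descending: [9, 8, 7, 7, 6, 6, 4, 3, 3, 2, 1, 1, 1]
Keep top 3: [9, 8, 7]
Tail entries: [7, 6, 6, 4, 3, 3, 2, 1, 1, 1]
L1 error = sum of tail = 34.

34


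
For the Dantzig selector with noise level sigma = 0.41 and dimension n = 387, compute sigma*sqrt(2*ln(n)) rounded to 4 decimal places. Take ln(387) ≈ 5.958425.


ln(387) ≈ 5.958425.
2*ln(n) ≈ 11.91685.
sqrt(2*ln(n)) ≈ sqrt(11.91685) ≈ 3.452079.
threshold ≈ 0.41*3.452079 = 1.41535239 ≈ 1.4154.

1.4154


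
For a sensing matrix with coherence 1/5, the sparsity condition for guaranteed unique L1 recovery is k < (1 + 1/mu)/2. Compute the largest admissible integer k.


1/mu = 5.
1 + 1/mu = 6.
(1 + 1/mu)/2 = 3 is an integer and the inequality is strict, so k_max = 3 - 1 = 2.

2


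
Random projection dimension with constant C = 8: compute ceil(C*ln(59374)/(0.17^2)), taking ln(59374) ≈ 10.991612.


ln(59374) ≈ 10.991612.
eps^2 = 0.17^2 = 0.0289.
C*ln(N)/eps^2 ≈ 8*10.991612/0.0289 ≈ 3042.6608.
m = ceil(3042.6608) = 3043.

3043


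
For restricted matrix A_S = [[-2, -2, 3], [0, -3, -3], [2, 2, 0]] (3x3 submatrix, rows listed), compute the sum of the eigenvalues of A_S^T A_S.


Sum of eigenvalues of A_S^T A_S = trace(A_S^T A_S) = sum of squared column norms of A_S.
A_S^T A_S diagonal: [8, 17, 18].
trace = 8 + 17 + 18 = 43.

43


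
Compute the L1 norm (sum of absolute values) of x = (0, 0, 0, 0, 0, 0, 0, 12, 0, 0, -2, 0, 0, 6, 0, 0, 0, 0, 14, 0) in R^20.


Non-zero entries: [(7, 12), (10, -2), (13, 6), (18, 14)]
Absolute values: [12, 2, 6, 14]
||x||_1 = sum = 34.

34


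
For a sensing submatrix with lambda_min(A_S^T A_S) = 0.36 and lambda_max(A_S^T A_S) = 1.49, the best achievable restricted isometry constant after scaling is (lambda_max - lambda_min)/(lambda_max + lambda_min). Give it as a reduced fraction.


lambda_max - lambda_min = 1.49 - 0.36 = 1.13.
lambda_max + lambda_min = 1.49 + 0.36 = 1.85.
delta = 1.13/1.85 = 113/185.

113/185


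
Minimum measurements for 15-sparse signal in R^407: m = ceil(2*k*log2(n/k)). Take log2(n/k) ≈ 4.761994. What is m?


log2(n/k) = log2(407/15) ≈ 4.761994.
2*k*log2(n/k) ≈ 2*15*4.761994 = 142.85982.
m = ceil(142.85982) = 143.

143


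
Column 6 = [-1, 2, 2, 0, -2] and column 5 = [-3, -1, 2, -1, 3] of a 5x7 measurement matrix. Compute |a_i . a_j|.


Inner product: -1*-3 + 2*-1 + 2*2 + 0*-1 + -2*3
Products: [3, -2, 4, 0, -6]
Sum = -1.
|dot| = 1.

1


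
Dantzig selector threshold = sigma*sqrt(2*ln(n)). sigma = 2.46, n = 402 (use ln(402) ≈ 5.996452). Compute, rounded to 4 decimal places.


ln(402) ≈ 5.996452.
2*ln(n) ≈ 11.992904.
sqrt(2*ln(n)) ≈ sqrt(11.992904) ≈ 3.463077.
threshold ≈ 2.46*3.463077 = 8.51916942 ≈ 8.5192.

8.5192


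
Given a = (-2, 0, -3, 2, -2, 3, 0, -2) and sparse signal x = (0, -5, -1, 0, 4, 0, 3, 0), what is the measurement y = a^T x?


Non-zero terms: ['0*-5', '-3*-1', '-2*4', '0*3']
Products: [0, 3, -8, 0]
y = sum = -5.

-5


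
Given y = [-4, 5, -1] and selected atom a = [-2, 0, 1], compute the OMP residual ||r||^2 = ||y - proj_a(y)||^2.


a^T a = 5.
a^T y = 7.
coeff = 7/5 = 7/5.
||r||^2 = 161/5.

161/5


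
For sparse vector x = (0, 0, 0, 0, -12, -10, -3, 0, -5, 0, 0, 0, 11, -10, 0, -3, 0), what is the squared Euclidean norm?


Non-zero entries: [(4, -12), (5, -10), (6, -3), (8, -5), (12, 11), (13, -10), (15, -3)]
Squares: [144, 100, 9, 25, 121, 100, 9]
||x||_2^2 = sum = 508.

508


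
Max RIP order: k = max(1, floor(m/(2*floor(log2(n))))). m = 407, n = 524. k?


floor(log2(524)) = 9.
2*9 = 18.
m/(2*floor(log2(n))) = 407/18 ≈ 22.6111.
floor = 22.
k = max(1, 22) = 22.

22


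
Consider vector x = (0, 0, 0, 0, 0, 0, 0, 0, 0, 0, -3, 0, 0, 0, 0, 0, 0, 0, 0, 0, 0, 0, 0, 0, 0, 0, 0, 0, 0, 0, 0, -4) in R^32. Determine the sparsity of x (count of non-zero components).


Non-zero positions: [10, 31].
Sparsity = 2.

2


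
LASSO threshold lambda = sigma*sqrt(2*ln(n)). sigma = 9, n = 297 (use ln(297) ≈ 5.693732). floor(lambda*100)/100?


ln(297) ≈ 5.693732.
2*ln(n) ≈ 11.387464.
sqrt(2*ln(n)) ≈ sqrt(11.387464) ≈ 3.374532.
lambda ≈ 9*3.374532 = 30.370788.
floor(lambda*100)/100 = 30.37.

30.37


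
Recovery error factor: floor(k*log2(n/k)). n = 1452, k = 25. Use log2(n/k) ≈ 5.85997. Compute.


log2(n/k) = log2(1452/25) ≈ 5.85997.
k*log2(n/k) ≈ 25*5.85997 = 146.49925.
floor(146.49925) = 146.

146


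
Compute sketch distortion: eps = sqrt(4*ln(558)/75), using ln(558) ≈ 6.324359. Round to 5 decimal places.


ln(558) ≈ 6.324359.
4*ln(N)/m ≈ 4*6.324359/75 ≈ 0.33729915.
eps = sqrt(0.33729915) ≈ 0.5807746 ≈ 0.58077.

0.58077


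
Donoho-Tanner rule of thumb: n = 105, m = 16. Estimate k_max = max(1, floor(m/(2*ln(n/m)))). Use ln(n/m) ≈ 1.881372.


n/m = 105/16.
ln(n/m) ≈ 1.881372.
2*ln(n/m) ≈ 3.762744.
m/(2*ln(n/m)) ≈ 16/3.762744 ≈ 4.2522.
floor = 4.
k_max = max(1, 4) = 4.

4


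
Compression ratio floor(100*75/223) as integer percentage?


100*m/n = 100*75/223 ≈ 33.6323.
floor = 33.

33


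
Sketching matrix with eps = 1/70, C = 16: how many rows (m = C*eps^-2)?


1/eps = 70.
(1/eps)^2 = 4900.
m = 16*4900 = 78400.

78400


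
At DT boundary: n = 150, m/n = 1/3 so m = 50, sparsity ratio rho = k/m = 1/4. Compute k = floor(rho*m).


m = 1/3*150 = 50.
rho = 1/4.
rho*m = 1/4*50 = 12.5.
k = floor(12.5) = 12.

12


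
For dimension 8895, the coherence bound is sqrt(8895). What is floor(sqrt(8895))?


94^2 = 8836 <= 8895 < 9025 = 95^2, so 94 <= sqrt(8895) < 95.
floor(sqrt(8895)) = 94.

94


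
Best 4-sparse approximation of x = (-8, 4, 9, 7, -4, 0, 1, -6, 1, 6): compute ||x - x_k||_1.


Sorted |x_i| descending: [9, 8, 7, 6, 6, 4, 4, 1, 1, 0]
Keep top 4: [9, 8, 7, 6]
Tail entries: [6, 4, 4, 1, 1, 0]
L1 error = sum of tail = 16.

16


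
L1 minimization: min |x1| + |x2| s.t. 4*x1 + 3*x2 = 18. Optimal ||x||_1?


Axis intercepts:
  x1 = 9/2, x2 = 0: L1 = 9/2
  x1 = 0, x2 = 6: L1 = 6
x* = (9/2, 0)
||x*||_1 = 9/2.

9/2


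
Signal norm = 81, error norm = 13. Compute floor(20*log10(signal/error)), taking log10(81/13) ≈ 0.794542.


||x||/||e|| = 81/13.
log10(81/13) ≈ 0.794542.
20*log10(||x||/||e||) ≈ 20*0.794542 = 15.89084.
floor(15.89084) = 15.

15


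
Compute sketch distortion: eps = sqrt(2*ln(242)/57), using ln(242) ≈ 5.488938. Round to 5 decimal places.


ln(242) ≈ 5.488938.
2*ln(N)/m ≈ 2*5.488938/57 ≈ 0.19259432.
eps = sqrt(0.19259432) ≈ 0.4388557 ≈ 0.43886.

0.43886


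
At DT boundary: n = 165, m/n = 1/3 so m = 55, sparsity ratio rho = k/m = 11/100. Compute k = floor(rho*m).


m = 1/3*165 = 55.
rho = 11/100.
rho*m = 11/100*55 = 6.05.
k = floor(6.05) = 6.

6


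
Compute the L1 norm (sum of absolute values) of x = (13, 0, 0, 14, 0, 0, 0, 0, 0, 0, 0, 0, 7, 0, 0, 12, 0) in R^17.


Non-zero entries: [(0, 13), (3, 14), (12, 7), (15, 12)]
Absolute values: [13, 14, 7, 12]
||x||_1 = sum = 46.

46


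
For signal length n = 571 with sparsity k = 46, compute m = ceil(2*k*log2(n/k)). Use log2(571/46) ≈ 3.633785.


log2(n/k) = log2(571/46) ≈ 3.633785.
2*k*log2(n/k) ≈ 2*46*3.633785 = 334.30822.
m = ceil(334.30822) = 335.

335


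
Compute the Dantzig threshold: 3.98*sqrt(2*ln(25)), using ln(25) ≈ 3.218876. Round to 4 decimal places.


ln(25) ≈ 3.218876.
2*ln(n) ≈ 6.437752.
sqrt(2*ln(n)) ≈ sqrt(6.437752) ≈ 2.537273.
threshold ≈ 3.98*2.537273 = 10.09834654 ≈ 10.0983.

10.0983


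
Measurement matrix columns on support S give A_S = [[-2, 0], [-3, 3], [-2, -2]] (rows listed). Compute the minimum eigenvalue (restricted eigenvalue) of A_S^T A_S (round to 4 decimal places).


A_S^T A_S = [[17, -5], [-5, 13]].
trace = 30.
det = 196.
disc = trace^2 - 4*det = 900 - 4*196 = 116.
sqrt(116) ≈ 10.770330.
lam_min = (30 - sqrt(116))/2 ≈ (30 - 10.770330)/2 = 9.614835 ≈ 9.6148.

9.6148


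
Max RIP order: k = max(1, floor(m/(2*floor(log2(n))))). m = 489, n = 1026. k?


floor(log2(1026)) = 10.
2*10 = 20.
m/(2*floor(log2(n))) = 489/20 ≈ 24.45.
floor = 24.
k = max(1, 24) = 24.

24


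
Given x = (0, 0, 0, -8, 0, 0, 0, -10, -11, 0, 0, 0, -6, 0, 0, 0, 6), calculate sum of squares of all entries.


Non-zero entries: [(3, -8), (7, -10), (8, -11), (12, -6), (16, 6)]
Squares: [64, 100, 121, 36, 36]
||x||_2^2 = sum = 357.

357


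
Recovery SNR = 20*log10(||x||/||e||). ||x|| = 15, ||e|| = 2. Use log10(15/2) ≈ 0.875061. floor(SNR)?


||x||/||e|| = 15/2.
log10(15/2) ≈ 0.875061.
20*log10(||x||/||e||) ≈ 20*0.875061 = 17.50122.
floor(17.50122) = 17.

17


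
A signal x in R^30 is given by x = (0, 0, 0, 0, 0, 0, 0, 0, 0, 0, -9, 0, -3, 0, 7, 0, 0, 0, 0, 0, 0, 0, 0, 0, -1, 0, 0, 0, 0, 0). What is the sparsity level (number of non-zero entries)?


Non-zero positions: [10, 12, 14, 24].
Sparsity = 4.

4


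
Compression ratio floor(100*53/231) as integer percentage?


100*m/n = 100*53/231 ≈ 22.9437.
floor = 22.

22


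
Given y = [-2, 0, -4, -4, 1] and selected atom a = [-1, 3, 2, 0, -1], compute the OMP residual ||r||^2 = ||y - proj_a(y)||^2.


a^T a = 15.
a^T y = -7.
coeff = -7/15 = -7/15.
||r||^2 = 506/15.

506/15


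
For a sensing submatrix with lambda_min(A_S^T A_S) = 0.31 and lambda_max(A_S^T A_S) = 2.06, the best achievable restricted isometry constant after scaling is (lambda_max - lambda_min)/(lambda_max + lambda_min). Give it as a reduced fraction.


lambda_max - lambda_min = 2.06 - 0.31 = 1.75.
lambda_max + lambda_min = 2.06 + 0.31 = 2.37.
delta = 1.75/2.37 = 175/237.

175/237


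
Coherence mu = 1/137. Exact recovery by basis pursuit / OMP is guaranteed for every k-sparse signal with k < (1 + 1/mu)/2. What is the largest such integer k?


1/mu = 137.
1 + 1/mu = 138.
(1 + 1/mu)/2 = 69 is an integer and the inequality is strict, so k_max = 69 - 1 = 68.

68


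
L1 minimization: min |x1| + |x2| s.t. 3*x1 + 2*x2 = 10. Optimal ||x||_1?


Axis intercepts:
  x1 = 10/3, x2 = 0: L1 = 10/3
  x1 = 0, x2 = 5: L1 = 5
x* = (10/3, 0)
||x*||_1 = 10/3.

10/3


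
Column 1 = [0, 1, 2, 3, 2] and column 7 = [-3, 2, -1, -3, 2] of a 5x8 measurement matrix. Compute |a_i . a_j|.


Inner product: 0*-3 + 1*2 + 2*-1 + 3*-3 + 2*2
Products: [0, 2, -2, -9, 4]
Sum = -5.
|dot| = 5.

5


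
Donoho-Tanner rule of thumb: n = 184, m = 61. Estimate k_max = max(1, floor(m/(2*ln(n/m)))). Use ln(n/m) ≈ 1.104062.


n/m = 184/61.
ln(n/m) ≈ 1.104062.
2*ln(n/m) ≈ 2.208124.
m/(2*ln(n/m)) ≈ 61/2.208124 ≈ 27.6253.
floor = 27.
k_max = max(1, 27) = 27.

27


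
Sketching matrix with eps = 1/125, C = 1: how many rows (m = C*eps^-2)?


1/eps = 125.
(1/eps)^2 = 15625.
m = 1*15625 = 15625.

15625


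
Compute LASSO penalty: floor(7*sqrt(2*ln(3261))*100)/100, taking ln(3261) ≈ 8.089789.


ln(3261) ≈ 8.089789.
2*ln(n) ≈ 16.179578.
sqrt(2*ln(n)) ≈ sqrt(16.179578) ≈ 4.022385.
lambda ≈ 7*4.022385 = 28.156695.
floor(lambda*100)/100 = 28.15.

28.15


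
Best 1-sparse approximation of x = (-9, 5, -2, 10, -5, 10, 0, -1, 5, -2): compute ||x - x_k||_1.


Sorted |x_i| descending: [10, 10, 9, 5, 5, 5, 2, 2, 1, 0]
Keep top 1: [10]
Tail entries: [10, 9, 5, 5, 5, 2, 2, 1, 0]
L1 error = sum of tail = 39.

39


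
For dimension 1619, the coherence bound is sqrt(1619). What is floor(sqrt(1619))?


40^2 = 1600 <= 1619 < 1681 = 41^2, so 40 <= sqrt(1619) < 41.
floor(sqrt(1619)) = 40.

40


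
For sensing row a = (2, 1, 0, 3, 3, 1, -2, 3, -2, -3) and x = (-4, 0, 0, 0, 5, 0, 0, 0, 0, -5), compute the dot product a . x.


Non-zero terms: ['2*-4', '3*5', '-3*-5']
Products: [-8, 15, 15]
y = sum = 22.

22


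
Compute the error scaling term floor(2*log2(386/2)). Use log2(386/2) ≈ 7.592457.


log2(n/k) = log2(386/2) ≈ 7.592457.
k*log2(n/k) ≈ 2*7.592457 = 15.184914.
floor(15.184914) = 15.

15


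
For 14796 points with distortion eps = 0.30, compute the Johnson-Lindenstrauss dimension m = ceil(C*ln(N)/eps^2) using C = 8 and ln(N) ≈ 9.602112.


ln(14796) ≈ 9.602112.
eps^2 = 0.30^2 = 0.09.
C*ln(N)/eps^2 ≈ 8*9.602112/0.09 ≈ 853.5211.
m = ceil(853.5211) = 854.

854


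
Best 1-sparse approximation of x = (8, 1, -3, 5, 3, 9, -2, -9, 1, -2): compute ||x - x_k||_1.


Sorted |x_i| descending: [9, 9, 8, 5, 3, 3, 2, 2, 1, 1]
Keep top 1: [9]
Tail entries: [9, 8, 5, 3, 3, 2, 2, 1, 1]
L1 error = sum of tail = 34.

34


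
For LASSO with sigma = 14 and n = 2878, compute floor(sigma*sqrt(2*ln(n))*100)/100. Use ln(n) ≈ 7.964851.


ln(2878) ≈ 7.964851.
2*ln(n) ≈ 15.929702.
sqrt(2*ln(n)) ≈ sqrt(15.929702) ≈ 3.991203.
lambda ≈ 14*3.991203 = 55.876842.
floor(lambda*100)/100 = 55.87.

55.87


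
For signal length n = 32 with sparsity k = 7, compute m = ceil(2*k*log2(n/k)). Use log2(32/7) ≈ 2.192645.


log2(n/k) = log2(32/7) ≈ 2.192645.
2*k*log2(n/k) ≈ 2*7*2.192645 = 30.69703.
m = ceil(30.69703) = 31.

31


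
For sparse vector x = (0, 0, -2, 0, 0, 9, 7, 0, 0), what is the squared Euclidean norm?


Non-zero entries: [(2, -2), (5, 9), (6, 7)]
Squares: [4, 81, 49]
||x||_2^2 = sum = 134.

134


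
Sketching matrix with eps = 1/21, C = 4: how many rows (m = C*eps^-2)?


1/eps = 21.
(1/eps)^2 = 441.
m = 4*441 = 1764.

1764


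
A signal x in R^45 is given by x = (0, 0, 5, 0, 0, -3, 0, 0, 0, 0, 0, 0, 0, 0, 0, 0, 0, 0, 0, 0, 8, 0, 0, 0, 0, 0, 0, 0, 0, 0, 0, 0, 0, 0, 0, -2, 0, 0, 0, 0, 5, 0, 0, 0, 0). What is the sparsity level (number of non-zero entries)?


Non-zero positions: [2, 5, 20, 35, 40].
Sparsity = 5.

5


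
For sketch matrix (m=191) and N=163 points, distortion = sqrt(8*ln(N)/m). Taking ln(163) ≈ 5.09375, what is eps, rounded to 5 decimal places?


ln(163) ≈ 5.09375.
8*ln(N)/m ≈ 8*5.09375/191 ≈ 0.21335079.
eps = sqrt(0.21335079) ≈ 0.4618991 ≈ 0.46190.

0.46190


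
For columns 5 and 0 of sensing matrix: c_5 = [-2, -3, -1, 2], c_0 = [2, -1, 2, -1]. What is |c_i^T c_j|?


Inner product: -2*2 + -3*-1 + -1*2 + 2*-1
Products: [-4, 3, -2, -2]
Sum = -5.
|dot| = 5.

5


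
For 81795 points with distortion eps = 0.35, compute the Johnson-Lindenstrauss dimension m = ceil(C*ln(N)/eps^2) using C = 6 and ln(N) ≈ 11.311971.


ln(81795) ≈ 11.311971.
eps^2 = 0.35^2 = 0.1225.
C*ln(N)/eps^2 ≈ 6*11.311971/0.1225 ≈ 554.0557.
m = ceil(554.0557) = 555.

555


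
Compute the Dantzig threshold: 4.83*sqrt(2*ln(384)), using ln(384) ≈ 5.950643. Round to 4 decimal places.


ln(384) ≈ 5.950643.
2*ln(n) ≈ 11.901286.
sqrt(2*ln(n)) ≈ sqrt(11.901286) ≈ 3.449824.
threshold ≈ 4.83*3.449824 = 16.66264992 ≈ 16.6626.

16.6626


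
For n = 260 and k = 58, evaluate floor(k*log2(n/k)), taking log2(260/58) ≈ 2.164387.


log2(n/k) = log2(260/58) ≈ 2.164387.
k*log2(n/k) ≈ 58*2.164387 = 125.534446.
floor(125.534446) = 125.

125


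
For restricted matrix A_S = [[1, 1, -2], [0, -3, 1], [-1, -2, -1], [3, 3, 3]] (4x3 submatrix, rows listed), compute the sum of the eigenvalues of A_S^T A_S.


Sum of eigenvalues of A_S^T A_S = trace(A_S^T A_S) = sum of squared column norms of A_S.
A_S^T A_S diagonal: [11, 23, 15].
trace = 11 + 23 + 15 = 49.

49


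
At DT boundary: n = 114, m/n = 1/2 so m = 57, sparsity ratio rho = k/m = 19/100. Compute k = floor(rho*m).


m = 1/2*114 = 57.
rho = 19/100.
rho*m = 19/100*57 = 10.83.
k = floor(10.83) = 10.

10


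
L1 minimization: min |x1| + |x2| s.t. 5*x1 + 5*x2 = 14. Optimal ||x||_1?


Axis intercepts:
  x1 = 14/5, x2 = 0: L1 = 14/5
  x1 = 0, x2 = 14/5: L1 = 14/5
x* = (14/5, 0)
||x*||_1 = 14/5.

14/5


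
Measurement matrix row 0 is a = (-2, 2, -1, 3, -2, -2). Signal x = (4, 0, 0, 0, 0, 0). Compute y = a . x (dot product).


Non-zero terms: ['-2*4']
Products: [-8]
y = sum = -8.

-8


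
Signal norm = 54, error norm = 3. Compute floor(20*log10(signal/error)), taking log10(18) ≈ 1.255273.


||x||/||e|| = 54/3 = 18.
log10(18) ≈ 1.255273.
20*log10(||x||/||e||) ≈ 20*1.255273 = 25.10546.
floor(25.10546) = 25.

25


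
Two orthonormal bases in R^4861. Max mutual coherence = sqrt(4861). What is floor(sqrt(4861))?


69^2 = 4761 <= 4861 < 4900 = 70^2, so 69 <= sqrt(4861) < 70.
floor(sqrt(4861)) = 69.

69


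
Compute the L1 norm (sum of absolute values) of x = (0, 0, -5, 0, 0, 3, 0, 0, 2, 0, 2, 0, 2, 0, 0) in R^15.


Non-zero entries: [(2, -5), (5, 3), (8, 2), (10, 2), (12, 2)]
Absolute values: [5, 3, 2, 2, 2]
||x||_1 = sum = 14.

14


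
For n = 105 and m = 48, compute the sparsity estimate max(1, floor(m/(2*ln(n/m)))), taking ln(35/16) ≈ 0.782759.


n/m = 105/48 = 35/16.
ln(n/m) ≈ 0.782759.
2*ln(n/m) ≈ 1.565518.
m/(2*ln(n/m)) ≈ 48/1.565518 ≈ 30.6608.
floor = 30.
k_max = max(1, 30) = 30.

30


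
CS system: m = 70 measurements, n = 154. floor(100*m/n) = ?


100*m/n = 100*70/154 ≈ 45.4545.
floor = 45.

45


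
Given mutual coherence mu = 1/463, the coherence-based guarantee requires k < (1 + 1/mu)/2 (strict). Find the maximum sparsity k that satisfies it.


1/mu = 463.
1 + 1/mu = 464.
(1 + 1/mu)/2 = 232 is an integer and the inequality is strict, so k_max = 232 - 1 = 231.

231


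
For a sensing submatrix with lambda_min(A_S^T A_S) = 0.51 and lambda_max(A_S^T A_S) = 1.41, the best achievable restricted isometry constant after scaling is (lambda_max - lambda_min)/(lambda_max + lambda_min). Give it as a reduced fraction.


lambda_max - lambda_min = 1.41 - 0.51 = 0.90.
lambda_max + lambda_min = 1.41 + 0.51 = 1.92.
delta = 0.90/1.92 = 90/192 = 15/32.

15/32


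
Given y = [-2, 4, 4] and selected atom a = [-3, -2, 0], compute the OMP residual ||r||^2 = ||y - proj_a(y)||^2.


a^T a = 13.
a^T y = -2.
coeff = -2/13 = -2/13.
||r||^2 = 464/13.

464/13


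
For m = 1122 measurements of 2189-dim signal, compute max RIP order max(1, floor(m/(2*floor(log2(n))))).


floor(log2(2189)) = 11.
2*11 = 22.
m/(2*floor(log2(n))) = 1122/22 ≈ 51.0.
floor = 51.
k = max(1, 51) = 51.

51


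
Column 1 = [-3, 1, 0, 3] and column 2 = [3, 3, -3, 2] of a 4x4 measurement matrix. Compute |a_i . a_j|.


Inner product: -3*3 + 1*3 + 0*-3 + 3*2
Products: [-9, 3, 0, 6]
Sum = 0.
|dot| = 0.

0


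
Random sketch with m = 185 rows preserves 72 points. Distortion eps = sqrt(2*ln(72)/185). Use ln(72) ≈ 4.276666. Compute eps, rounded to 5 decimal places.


ln(72) ≈ 4.276666.
2*ln(N)/m ≈ 2*4.276666/185 ≈ 0.04623423.
eps = sqrt(0.04623423) ≈ 0.2150215 ≈ 0.21502.

0.21502


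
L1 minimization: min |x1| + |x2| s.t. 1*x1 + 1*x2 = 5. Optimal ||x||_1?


Axis intercepts:
  x1 = 5, x2 = 0: L1 = 5
  x1 = 0, x2 = 5: L1 = 5
x* = (5, 0)
||x*||_1 = 5.

5


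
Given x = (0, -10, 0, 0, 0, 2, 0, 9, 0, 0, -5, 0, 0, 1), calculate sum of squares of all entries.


Non-zero entries: [(1, -10), (5, 2), (7, 9), (10, -5), (13, 1)]
Squares: [100, 4, 81, 25, 1]
||x||_2^2 = sum = 211.

211


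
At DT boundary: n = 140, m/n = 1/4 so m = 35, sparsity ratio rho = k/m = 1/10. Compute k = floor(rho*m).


m = 1/4*140 = 35.
rho = 1/10.
rho*m = 1/10*35 = 3.5.
k = floor(3.5) = 3.

3


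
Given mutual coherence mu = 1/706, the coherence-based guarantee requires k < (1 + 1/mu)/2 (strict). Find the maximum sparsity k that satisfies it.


1/mu = 706.
1 + 1/mu = 707.
(1 + 1/mu)/2 = 353.5 is not an integer, so k_max = floor(353.5) = 353.

353


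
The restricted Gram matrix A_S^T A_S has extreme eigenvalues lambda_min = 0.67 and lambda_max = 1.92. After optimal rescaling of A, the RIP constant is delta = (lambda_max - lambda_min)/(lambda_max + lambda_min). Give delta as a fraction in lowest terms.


lambda_max - lambda_min = 1.92 - 0.67 = 1.25.
lambda_max + lambda_min = 1.92 + 0.67 = 2.59.
delta = 1.25/2.59 = 125/259.

125/259


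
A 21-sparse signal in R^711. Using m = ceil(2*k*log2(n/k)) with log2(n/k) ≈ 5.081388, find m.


log2(n/k) = log2(711/21) ≈ 5.081388.
2*k*log2(n/k) ≈ 2*21*5.081388 = 213.418296.
m = ceil(213.418296) = 214.

214


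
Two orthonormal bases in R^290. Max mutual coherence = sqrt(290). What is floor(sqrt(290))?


17^2 = 289 <= 290 < 324 = 18^2, so 17 <= sqrt(290) < 18.
floor(sqrt(290)) = 17.

17


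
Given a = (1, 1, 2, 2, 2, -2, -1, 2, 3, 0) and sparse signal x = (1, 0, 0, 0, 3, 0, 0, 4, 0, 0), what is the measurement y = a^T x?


Non-zero terms: ['1*1', '2*3', '2*4']
Products: [1, 6, 8]
y = sum = 15.

15


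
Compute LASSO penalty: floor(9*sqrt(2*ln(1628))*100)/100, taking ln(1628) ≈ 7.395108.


ln(1628) ≈ 7.395108.
2*ln(n) ≈ 14.790216.
sqrt(2*ln(n)) ≈ sqrt(14.790216) ≈ 3.845805.
lambda ≈ 9*3.845805 = 34.612245.
floor(lambda*100)/100 = 34.61.

34.61


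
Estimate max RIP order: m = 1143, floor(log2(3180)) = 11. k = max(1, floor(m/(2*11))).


floor(log2(3180)) = 11.
2*11 = 22.
m/(2*floor(log2(n))) = 1143/22 ≈ 51.9545.
floor = 51.
k = max(1, 51) = 51.

51


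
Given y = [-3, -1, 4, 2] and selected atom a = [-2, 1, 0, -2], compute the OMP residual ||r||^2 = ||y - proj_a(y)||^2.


a^T a = 9.
a^T y = 1.
coeff = 1/9 = 1/9.
||r||^2 = 269/9.

269/9


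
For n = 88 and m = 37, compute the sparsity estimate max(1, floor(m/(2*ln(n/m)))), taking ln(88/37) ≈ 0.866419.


n/m = 88/37.
ln(n/m) ≈ 0.866419.
2*ln(n/m) ≈ 1.732838.
m/(2*ln(n/m)) ≈ 37/1.732838 ≈ 21.3523.
floor = 21.
k_max = max(1, 21) = 21.

21


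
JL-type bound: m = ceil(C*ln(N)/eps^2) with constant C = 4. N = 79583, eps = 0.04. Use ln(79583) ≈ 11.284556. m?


ln(79583) ≈ 11.284556.
eps^2 = 0.04^2 = 0.0016.
C*ln(N)/eps^2 ≈ 4*11.284556/0.0016 ≈ 28211.39.
m = ceil(28211.39) = 28212.

28212


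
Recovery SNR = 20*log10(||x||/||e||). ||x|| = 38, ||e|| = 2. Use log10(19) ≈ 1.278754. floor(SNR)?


||x||/||e|| = 38/2 = 19.
log10(19) ≈ 1.278754.
20*log10(||x||/||e||) ≈ 20*1.278754 = 25.57508.
floor(25.57508) = 25.

25


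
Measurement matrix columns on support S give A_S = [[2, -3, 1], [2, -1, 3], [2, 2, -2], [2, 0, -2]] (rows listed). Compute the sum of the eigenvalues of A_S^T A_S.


Sum of eigenvalues of A_S^T A_S = trace(A_S^T A_S) = sum of squared column norms of A_S.
A_S^T A_S diagonal: [16, 14, 18].
trace = 16 + 14 + 18 = 48.

48


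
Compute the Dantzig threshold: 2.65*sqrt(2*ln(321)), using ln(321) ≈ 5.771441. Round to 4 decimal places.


ln(321) ≈ 5.771441.
2*ln(n) ≈ 11.542882.
sqrt(2*ln(n)) ≈ sqrt(11.542882) ≈ 3.397482.
threshold ≈ 2.65*3.397482 = 9.0033273 ≈ 9.0033.

9.0033


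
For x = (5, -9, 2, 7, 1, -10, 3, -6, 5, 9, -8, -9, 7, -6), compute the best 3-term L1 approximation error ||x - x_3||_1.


Sorted |x_i| descending: [10, 9, 9, 9, 8, 7, 7, 6, 6, 5, 5, 3, 2, 1]
Keep top 3: [10, 9, 9]
Tail entries: [9, 8, 7, 7, 6, 6, 5, 5, 3, 2, 1]
L1 error = sum of tail = 59.

59


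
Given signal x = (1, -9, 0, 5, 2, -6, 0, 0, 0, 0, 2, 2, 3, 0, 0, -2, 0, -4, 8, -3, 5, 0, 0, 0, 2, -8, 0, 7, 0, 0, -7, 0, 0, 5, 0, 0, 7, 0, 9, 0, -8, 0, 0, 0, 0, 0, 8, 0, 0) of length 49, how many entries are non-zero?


Non-zero positions: [0, 1, 3, 4, 5, 10, 11, 12, 15, 17, 18, 19, 20, 24, 25, 27, 30, 33, 36, 38, 40, 46].
Sparsity = 22.

22


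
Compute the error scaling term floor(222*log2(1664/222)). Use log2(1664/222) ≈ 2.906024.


log2(n/k) = log2(1664/222) ≈ 2.906024.
k*log2(n/k) ≈ 222*2.906024 = 645.137328.
floor(645.137328) = 645.

645


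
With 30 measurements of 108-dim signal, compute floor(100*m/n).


100*m/n = 100*30/108 ≈ 27.7778.
floor = 27.

27


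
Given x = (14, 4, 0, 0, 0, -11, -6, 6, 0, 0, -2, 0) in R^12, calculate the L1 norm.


Non-zero entries: [(0, 14), (1, 4), (5, -11), (6, -6), (7, 6), (10, -2)]
Absolute values: [14, 4, 11, 6, 6, 2]
||x||_1 = sum = 43.

43


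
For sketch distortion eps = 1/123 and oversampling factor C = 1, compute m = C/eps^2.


1/eps = 123.
(1/eps)^2 = 15129.
m = 1*15129 = 15129.

15129


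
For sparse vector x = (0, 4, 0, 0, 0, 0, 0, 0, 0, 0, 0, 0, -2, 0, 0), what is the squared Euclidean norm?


Non-zero entries: [(1, 4), (12, -2)]
Squares: [16, 4]
||x||_2^2 = sum = 20.

20


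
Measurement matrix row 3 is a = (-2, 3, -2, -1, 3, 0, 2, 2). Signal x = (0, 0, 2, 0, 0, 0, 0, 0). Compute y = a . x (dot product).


Non-zero terms: ['-2*2']
Products: [-4]
y = sum = -4.

-4


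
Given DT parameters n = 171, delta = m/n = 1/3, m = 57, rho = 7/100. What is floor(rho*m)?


m = 1/3*171 = 57.
rho = 7/100.
rho*m = 7/100*57 = 3.99.
k = floor(3.99) = 3.

3


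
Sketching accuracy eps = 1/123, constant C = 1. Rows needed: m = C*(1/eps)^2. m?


1/eps = 123.
(1/eps)^2 = 15129.
m = 1*15129 = 15129.

15129


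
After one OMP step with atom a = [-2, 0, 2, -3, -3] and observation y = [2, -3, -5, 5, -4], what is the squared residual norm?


a^T a = 26.
a^T y = -17.
coeff = -17/26 = -17/26.
||r||^2 = 1765/26.

1765/26


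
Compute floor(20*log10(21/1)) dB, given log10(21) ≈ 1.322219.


||x||/||e|| = 21/1 = 21.
log10(21) ≈ 1.322219.
20*log10(||x||/||e||) ≈ 20*1.322219 = 26.44438.
floor(26.44438) = 26.

26


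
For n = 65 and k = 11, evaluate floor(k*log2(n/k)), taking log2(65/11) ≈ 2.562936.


log2(n/k) = log2(65/11) ≈ 2.562936.
k*log2(n/k) ≈ 11*2.562936 = 28.192296.
floor(28.192296) = 28.

28


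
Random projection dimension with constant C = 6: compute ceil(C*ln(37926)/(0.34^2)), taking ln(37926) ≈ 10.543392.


ln(37926) ≈ 10.543392.
eps^2 = 0.34^2 = 0.1156.
C*ln(N)/eps^2 ≈ 6*10.543392/0.1156 ≈ 547.2349.
m = ceil(547.2349) = 548.

548


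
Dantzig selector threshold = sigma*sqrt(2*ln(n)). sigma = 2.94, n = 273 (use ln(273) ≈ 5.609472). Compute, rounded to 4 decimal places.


ln(273) ≈ 5.609472.
2*ln(n) ≈ 11.218944.
sqrt(2*ln(n)) ≈ sqrt(11.218944) ≈ 3.349469.
threshold ≈ 2.94*3.349469 = 9.84743886 ≈ 9.8474.

9.8474


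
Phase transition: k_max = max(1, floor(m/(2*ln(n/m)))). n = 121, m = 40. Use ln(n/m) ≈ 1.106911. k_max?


n/m = 121/40.
ln(n/m) ≈ 1.106911.
2*ln(n/m) ≈ 2.213822.
m/(2*ln(n/m)) ≈ 40/2.213822 ≈ 18.0683.
floor = 18.
k_max = max(1, 18) = 18.

18


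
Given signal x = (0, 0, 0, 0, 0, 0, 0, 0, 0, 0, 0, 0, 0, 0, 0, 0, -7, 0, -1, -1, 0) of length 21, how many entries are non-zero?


Non-zero positions: [16, 18, 19].
Sparsity = 3.

3


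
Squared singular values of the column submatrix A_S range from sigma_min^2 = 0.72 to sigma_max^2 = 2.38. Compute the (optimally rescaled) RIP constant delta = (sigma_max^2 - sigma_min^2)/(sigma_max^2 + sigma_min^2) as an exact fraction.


lambda_max - lambda_min = 2.38 - 0.72 = 1.66.
lambda_max + lambda_min = 2.38 + 0.72 = 3.10.
delta = 1.66/3.10 = 166/310 = 83/155.

83/155


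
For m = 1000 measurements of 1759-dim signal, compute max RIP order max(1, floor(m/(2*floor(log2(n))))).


floor(log2(1759)) = 10.
2*10 = 20.
m/(2*floor(log2(n))) = 1000/20 ≈ 50.0.
floor = 50.
k = max(1, 50) = 50.

50


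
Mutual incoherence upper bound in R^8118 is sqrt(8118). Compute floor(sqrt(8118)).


90^2 = 8100 <= 8118 < 8281 = 91^2, so 90 <= sqrt(8118) < 91.
floor(sqrt(8118)) = 90.

90


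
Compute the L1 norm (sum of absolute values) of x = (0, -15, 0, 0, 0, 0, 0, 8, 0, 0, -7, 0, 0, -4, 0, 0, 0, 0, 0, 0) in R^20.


Non-zero entries: [(1, -15), (7, 8), (10, -7), (13, -4)]
Absolute values: [15, 8, 7, 4]
||x||_1 = sum = 34.

34


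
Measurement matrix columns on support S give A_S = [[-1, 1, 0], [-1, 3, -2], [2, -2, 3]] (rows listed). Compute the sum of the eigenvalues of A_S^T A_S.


Sum of eigenvalues of A_S^T A_S = trace(A_S^T A_S) = sum of squared column norms of A_S.
A_S^T A_S diagonal: [6, 14, 13].
trace = 6 + 14 + 13 = 33.

33


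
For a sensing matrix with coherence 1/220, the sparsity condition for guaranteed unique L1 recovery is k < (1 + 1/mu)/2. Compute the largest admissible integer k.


1/mu = 220.
1 + 1/mu = 221.
(1 + 1/mu)/2 = 110.5 is not an integer, so k_max = floor(110.5) = 110.

110


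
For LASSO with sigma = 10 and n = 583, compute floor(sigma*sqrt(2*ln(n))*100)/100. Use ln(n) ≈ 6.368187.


ln(583) ≈ 6.368187.
2*ln(n) ≈ 12.736374.
sqrt(2*ln(n)) ≈ sqrt(12.736374) ≈ 3.568806.
lambda ≈ 10*3.568806 = 35.68806.
floor(lambda*100)/100 = 35.68.

35.68


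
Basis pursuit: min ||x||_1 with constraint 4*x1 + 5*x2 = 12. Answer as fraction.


Axis intercepts:
  x1 = 3, x2 = 0: L1 = 3
  x1 = 0, x2 = 12/5: L1 = 12/5
x* = (0, 12/5)
||x*||_1 = 12/5.

12/5


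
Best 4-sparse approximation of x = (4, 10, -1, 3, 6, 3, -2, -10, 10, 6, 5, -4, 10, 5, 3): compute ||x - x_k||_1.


Sorted |x_i| descending: [10, 10, 10, 10, 6, 6, 5, 5, 4, 4, 3, 3, 3, 2, 1]
Keep top 4: [10, 10, 10, 10]
Tail entries: [6, 6, 5, 5, 4, 4, 3, 3, 3, 2, 1]
L1 error = sum of tail = 42.

42


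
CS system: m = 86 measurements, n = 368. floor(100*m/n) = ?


100*m/n = 100*86/368 ≈ 23.3696.
floor = 23.

23


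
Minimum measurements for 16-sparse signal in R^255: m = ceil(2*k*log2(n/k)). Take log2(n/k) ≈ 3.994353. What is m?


log2(n/k) = log2(255/16) ≈ 3.994353.
2*k*log2(n/k) ≈ 2*16*3.994353 = 127.819296.
m = ceil(127.819296) = 128.

128


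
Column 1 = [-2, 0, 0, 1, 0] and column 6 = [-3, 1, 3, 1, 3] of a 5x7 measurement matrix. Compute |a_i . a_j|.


Inner product: -2*-3 + 0*1 + 0*3 + 1*1 + 0*3
Products: [6, 0, 0, 1, 0]
Sum = 7.
|dot| = 7.

7


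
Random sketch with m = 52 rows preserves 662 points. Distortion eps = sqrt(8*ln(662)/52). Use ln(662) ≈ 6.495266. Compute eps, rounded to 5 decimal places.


ln(662) ≈ 6.495266.
8*ln(N)/m ≈ 8*6.495266/52 ≈ 0.99927169.
eps = sqrt(0.99927169) ≈ 0.9996358 ≈ 0.99964.

0.99964


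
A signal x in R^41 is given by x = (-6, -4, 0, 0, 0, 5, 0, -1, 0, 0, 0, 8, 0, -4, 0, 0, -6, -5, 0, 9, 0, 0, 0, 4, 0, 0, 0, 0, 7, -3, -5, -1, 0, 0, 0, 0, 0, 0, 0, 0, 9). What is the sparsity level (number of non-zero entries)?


Non-zero positions: [0, 1, 5, 7, 11, 13, 16, 17, 19, 23, 28, 29, 30, 31, 40].
Sparsity = 15.

15


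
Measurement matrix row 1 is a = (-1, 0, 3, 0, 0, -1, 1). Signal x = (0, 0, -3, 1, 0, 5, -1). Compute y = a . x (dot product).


Non-zero terms: ['3*-3', '0*1', '-1*5', '1*-1']
Products: [-9, 0, -5, -1]
y = sum = -15.

-15


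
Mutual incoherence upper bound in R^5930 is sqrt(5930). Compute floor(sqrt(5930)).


77^2 = 5929 <= 5930 < 6084 = 78^2, so 77 <= sqrt(5930) < 78.
floor(sqrt(5930)) = 77.

77


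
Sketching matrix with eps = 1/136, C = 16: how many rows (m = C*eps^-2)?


1/eps = 136.
(1/eps)^2 = 18496.
m = 16*18496 = 295936.

295936


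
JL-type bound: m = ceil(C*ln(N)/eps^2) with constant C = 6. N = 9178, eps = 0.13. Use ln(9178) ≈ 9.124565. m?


ln(9178) ≈ 9.124565.
eps^2 = 0.13^2 = 0.0169.
C*ln(N)/eps^2 ≈ 6*9.124565/0.0169 ≈ 3239.4905.
m = ceil(3239.4905) = 3240.

3240


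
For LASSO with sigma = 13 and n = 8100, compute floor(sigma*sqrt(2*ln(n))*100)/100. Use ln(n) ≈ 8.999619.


ln(8100) ≈ 8.999619.
2*ln(n) ≈ 17.999238.
sqrt(2*ln(n)) ≈ sqrt(17.999238) ≈ 4.242551.
lambda ≈ 13*4.242551 = 55.153163.
floor(lambda*100)/100 = 55.15.

55.15


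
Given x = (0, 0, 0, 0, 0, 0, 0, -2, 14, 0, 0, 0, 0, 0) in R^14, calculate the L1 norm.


Non-zero entries: [(7, -2), (8, 14)]
Absolute values: [2, 14]
||x||_1 = sum = 16.

16


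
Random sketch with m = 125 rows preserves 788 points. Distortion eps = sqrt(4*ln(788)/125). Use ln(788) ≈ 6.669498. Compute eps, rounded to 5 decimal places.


ln(788) ≈ 6.669498.
4*ln(N)/m ≈ 4*6.669498/125 ≈ 0.21342394.
eps = sqrt(0.21342394) ≈ 0.4619783 ≈ 0.46198.

0.46198


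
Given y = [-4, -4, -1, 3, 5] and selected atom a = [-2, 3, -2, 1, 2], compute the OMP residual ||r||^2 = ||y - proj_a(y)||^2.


a^T a = 22.
a^T y = 11.
coeff = 11/22 = 1/2.
||r||^2 = 123/2.

123/2


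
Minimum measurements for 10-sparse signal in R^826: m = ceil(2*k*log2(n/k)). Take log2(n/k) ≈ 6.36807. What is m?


log2(n/k) = log2(826/10) ≈ 6.36807.
2*k*log2(n/k) ≈ 2*10*6.36807 = 127.3614.
m = ceil(127.3614) = 128.

128


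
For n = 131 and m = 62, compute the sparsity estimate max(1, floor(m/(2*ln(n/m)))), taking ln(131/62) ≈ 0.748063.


n/m = 131/62.
ln(n/m) ≈ 0.748063.
2*ln(n/m) ≈ 1.496126.
m/(2*ln(n/m)) ≈ 62/1.496126 ≈ 41.4404.
floor = 41.
k_max = max(1, 41) = 41.

41


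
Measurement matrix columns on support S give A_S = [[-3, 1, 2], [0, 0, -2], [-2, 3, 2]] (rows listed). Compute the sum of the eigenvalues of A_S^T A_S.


Sum of eigenvalues of A_S^T A_S = trace(A_S^T A_S) = sum of squared column norms of A_S.
A_S^T A_S diagonal: [13, 10, 12].
trace = 13 + 10 + 12 = 35.

35


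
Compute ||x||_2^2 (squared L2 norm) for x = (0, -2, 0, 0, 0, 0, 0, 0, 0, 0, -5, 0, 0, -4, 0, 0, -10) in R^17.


Non-zero entries: [(1, -2), (10, -5), (13, -4), (16, -10)]
Squares: [4, 25, 16, 100]
||x||_2^2 = sum = 145.

145


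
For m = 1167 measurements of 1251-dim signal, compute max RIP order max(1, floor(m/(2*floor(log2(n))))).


floor(log2(1251)) = 10.
2*10 = 20.
m/(2*floor(log2(n))) = 1167/20 ≈ 58.35.
floor = 58.
k = max(1, 58) = 58.

58


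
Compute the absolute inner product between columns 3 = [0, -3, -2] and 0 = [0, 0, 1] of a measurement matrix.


Inner product: 0*0 + -3*0 + -2*1
Products: [0, 0, -2]
Sum = -2.
|dot| = 2.

2


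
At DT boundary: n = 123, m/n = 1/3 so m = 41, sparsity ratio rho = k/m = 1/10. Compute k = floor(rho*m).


m = 1/3*123 = 41.
rho = 1/10.
rho*m = 1/10*41 = 4.1.
k = floor(4.1) = 4.

4


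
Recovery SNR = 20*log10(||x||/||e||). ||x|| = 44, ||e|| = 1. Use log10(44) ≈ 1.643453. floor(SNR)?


||x||/||e|| = 44/1 = 44.
log10(44) ≈ 1.643453.
20*log10(||x||/||e||) ≈ 20*1.643453 = 32.86906.
floor(32.86906) = 32.

32


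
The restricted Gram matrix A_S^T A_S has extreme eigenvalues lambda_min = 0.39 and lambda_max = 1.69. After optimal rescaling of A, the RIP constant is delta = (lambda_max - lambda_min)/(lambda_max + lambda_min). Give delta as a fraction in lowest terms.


lambda_max - lambda_min = 1.69 - 0.39 = 1.30.
lambda_max + lambda_min = 1.69 + 0.39 = 2.08.
delta = 1.30/2.08 = 130/208 = 5/8.

5/8
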